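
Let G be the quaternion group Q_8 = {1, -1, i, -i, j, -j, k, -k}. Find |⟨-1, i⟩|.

|⟨-1⟩| = 2 and |⟨i⟩| = 4, so |H| is a multiple of lcm(2, 4) = 4 and divides |G| = 8.
Closing under the operation: H = {1, -1, i, -i}, so |H| = 4.

4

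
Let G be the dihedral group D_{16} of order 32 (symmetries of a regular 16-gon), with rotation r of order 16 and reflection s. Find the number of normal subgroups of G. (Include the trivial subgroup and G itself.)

8

G has 36 subgroups. Checking conjugation-invariance by order — order 1: 1/1 normal; order 2: 1/17 normal; order 4: 1/9 normal; order 8: 1/5 normal; order 16: 3/3 normal; order 32: 1/1 normal.
Total normal subgroups: 8.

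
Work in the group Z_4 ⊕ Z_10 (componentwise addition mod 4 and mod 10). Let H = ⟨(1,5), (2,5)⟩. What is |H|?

8

|⟨(1,5)⟩| = 4 and |⟨(2,5)⟩| = 2, so |H| is a multiple of lcm(4, 2) = 4 and divides |G| = 40.
Closing under the operation: H = {(0,0), (0,5), (1,0), (1,5), (2,0), (2,5), (3,0), (3,5)}, so |H| = 8.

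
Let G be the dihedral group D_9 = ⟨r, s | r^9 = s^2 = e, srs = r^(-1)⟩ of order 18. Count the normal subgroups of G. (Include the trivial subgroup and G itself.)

4

G has 16 subgroups. Checking conjugation-invariance by order — order 1: 1/1 normal; order 2: 0/9 normal; order 3: 1/1 normal; order 6: 0/3 normal; order 9: 1/1 normal; order 18: 1/1 normal.
Total normal subgroups: 4.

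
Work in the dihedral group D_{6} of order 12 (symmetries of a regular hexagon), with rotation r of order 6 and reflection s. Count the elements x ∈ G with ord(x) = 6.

2

The elements of order 6 are: r, r^5.
That's 2.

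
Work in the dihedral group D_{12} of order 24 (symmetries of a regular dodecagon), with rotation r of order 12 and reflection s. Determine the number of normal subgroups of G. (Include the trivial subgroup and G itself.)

G has 34 subgroups. Checking conjugation-invariance by order — order 1: 1/1 normal; order 2: 1/13 normal; order 3: 1/1 normal; order 4: 1/7 normal; order 6: 1/5 normal; order 8: 0/3 normal; order 12: 3/3 normal; order 24: 1/1 normal.
Total normal subgroups: 9.

9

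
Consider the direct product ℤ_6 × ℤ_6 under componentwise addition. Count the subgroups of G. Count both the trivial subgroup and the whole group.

30

|G| = 36, so by Lagrange every subgroup order divides 36. Divisors: 1, 2, 3, 4, 6, 9, 12, 18, 36.
Subgroups by order — order 1: 1; order 2: 3; order 3: 4; order 4: 1; order 6: 12; order 9: 1; order 12: 4; order 18: 3; order 36: 1.
Total: 1 + 3 + 4 + 1 + 12 + 1 + 4 + 3 + 1 = 30.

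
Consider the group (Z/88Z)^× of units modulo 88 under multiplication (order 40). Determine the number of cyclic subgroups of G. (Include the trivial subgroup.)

16

A cyclic subgroup of order d is generated by each of its φ(d) elements of order d, so the cyclic subgroups of order d number (#elements of order d)/φ(d).
Cyclic subgroups by order — order 1: 1; order 2: 7; order 5: 1; order 10: 7.
Total: 16.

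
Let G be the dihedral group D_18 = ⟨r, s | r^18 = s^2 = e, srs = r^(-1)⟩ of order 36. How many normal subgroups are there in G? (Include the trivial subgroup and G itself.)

9

G has 45 subgroups. Checking conjugation-invariance by order — order 1: 1/1 normal; order 2: 1/19 normal; order 3: 1/1 normal; order 4: 0/9 normal; order 6: 1/7 normal; order 9: 1/1 normal; order 12: 0/3 normal; order 18: 3/3 normal; order 36: 1/1 normal.
Total normal subgroups: 9.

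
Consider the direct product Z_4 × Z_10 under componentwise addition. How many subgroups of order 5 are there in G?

|G| = 40 and 5 | 40, so subgroups of order 5 are possible by Lagrange.
The subgroups of order 5 are: {(0,0), (0,2), (0,4), (0,6), (0,8)}.
So G has 1 subgroup of order 5.

1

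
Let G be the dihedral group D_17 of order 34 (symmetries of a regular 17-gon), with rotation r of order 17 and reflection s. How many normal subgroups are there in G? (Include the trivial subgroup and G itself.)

G has 20 subgroups. Checking conjugation-invariance by order — order 1: 1/1 normal; order 2: 0/17 normal; order 17: 1/1 normal; order 34: 1/1 normal.
Total normal subgroups: 3.

3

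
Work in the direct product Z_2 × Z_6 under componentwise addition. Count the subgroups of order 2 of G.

|G| = 12 and 2 | 12, so subgroups of order 2 are possible by Lagrange.
The subgroups of order 2 are: {(0,0), (0,3)}; {(0,0), (1,0)}; {(0,0), (1,3)}.
So G has 3 subgroups of order 2.

3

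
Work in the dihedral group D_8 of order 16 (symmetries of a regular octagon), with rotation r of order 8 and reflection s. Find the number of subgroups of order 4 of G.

5

|G| = 16 and 4 | 16, so subgroups of order 4 are possible by Lagrange.
The subgroups of order 4 are: {e, r^2, r^4, r^6}; {e, r^4, r^2s, r^6s}; {e, r^4, r^3s, r^7s}; {e, r^4, s, r^4s}; … (5 in all).
So G has 5 subgroups of order 4.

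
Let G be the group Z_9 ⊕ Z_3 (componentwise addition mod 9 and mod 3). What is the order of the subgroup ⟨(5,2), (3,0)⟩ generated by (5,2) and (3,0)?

9

|⟨(5,2)⟩| = 9 and |⟨(3,0)⟩| = 3, so |H| is a multiple of lcm(9, 3) = 9 and divides |G| = 27.
Closing under the operation: H = {(0,0), (1,1), (2,2), (3,0), (4,1), (5,2), (6,0), (7,1), (8,2)}, so |H| = 9.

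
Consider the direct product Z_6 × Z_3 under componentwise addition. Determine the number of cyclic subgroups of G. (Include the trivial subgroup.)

Group the elements of G by the cyclic subgroup they generate; each cyclic subgroup of order d accounts for φ(d) elements.
Cyclic subgroups by order — order 1: 1; order 2: 1; order 3: 4; order 6: 4.
Total: 10.

10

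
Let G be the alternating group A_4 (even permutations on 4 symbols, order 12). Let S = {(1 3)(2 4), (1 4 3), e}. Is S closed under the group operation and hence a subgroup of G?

(1 4 3) ∈ S but its inverse (1 3 4) ∉ S, so S is not a subgroup.

No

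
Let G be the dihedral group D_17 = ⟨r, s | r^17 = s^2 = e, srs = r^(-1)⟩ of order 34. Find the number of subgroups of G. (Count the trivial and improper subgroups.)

|G| = 34, so by Lagrange every subgroup order divides 34. Divisors: 1, 2, 17, 34.
Subgroups by order — order 1: 1; order 2: 17; order 17: 1; order 34: 1.
Total: 1 + 17 + 1 + 1 = 20.

20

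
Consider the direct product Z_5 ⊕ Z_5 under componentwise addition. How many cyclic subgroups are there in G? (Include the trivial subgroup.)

Group the elements of G by the cyclic subgroup they generate; each cyclic subgroup of order d accounts for φ(d) elements.
Cyclic subgroups by order — order 1: 1; order 5: 6.
Total: 7.

7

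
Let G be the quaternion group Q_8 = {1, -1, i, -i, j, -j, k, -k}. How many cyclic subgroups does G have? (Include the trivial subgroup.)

5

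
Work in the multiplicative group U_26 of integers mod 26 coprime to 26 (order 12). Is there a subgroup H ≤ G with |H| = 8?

8 does not divide |G| = 12, so by Lagrange no subgroup of order 8 exists.

No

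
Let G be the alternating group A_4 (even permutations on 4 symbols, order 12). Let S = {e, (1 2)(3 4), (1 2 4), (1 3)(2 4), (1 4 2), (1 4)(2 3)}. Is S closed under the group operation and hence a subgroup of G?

No

Closure fails: (1 2)(3 4) ∘ (1 2 4) = (2 3 4) ∉ S. So S is not a subgroup.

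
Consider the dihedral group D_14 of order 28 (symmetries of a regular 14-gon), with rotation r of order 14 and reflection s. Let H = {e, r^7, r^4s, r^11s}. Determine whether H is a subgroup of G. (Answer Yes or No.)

|H| = 4 divides |G| = 28, consistent with Lagrange.
H contains the identity, every element's inverse is in H, and H is closed under ·: it is a subgroup.

Yes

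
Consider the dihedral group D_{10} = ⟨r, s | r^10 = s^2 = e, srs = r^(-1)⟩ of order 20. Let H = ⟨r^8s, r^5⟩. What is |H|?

4

|⟨r^8s⟩| = 2 and |⟨r^5⟩| = 2, so |H| is a multiple of lcm(2, 2) = 2 and divides |G| = 20.
Closing under the operation: H = {e, r^5, r^3s, r^8s}, so |H| = 4.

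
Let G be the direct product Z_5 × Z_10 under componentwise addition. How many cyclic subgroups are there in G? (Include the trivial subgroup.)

Group the elements of G by the cyclic subgroup they generate; each cyclic subgroup of order d accounts for φ(d) elements.
Cyclic subgroups by order — order 1: 1; order 2: 1; order 5: 6; order 10: 6.
Total: 14.

14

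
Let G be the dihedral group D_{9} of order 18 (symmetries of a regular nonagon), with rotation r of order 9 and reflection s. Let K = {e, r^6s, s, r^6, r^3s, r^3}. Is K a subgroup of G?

Yes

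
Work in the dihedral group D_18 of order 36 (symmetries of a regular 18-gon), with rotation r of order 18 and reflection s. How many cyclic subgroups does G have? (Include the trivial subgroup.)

A cyclic subgroup of order d is generated by each of its φ(d) elements of order d, so the cyclic subgroups of order d number (#elements of order d)/φ(d).
Cyclic subgroups by order — order 1: 1; order 2: 19; order 3: 1; order 6: 1; order 9: 1; order 18: 1.
Total: 24.

24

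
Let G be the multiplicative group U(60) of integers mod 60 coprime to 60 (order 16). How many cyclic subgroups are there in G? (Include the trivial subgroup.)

12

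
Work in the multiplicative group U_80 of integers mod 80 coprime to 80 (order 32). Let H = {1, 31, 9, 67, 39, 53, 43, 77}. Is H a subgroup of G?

|H| = 8 divides |G| = 32, consistent with Lagrange.
H contains the identity, every element's inverse is in H, and H is closed under ·: it is a subgroup.

Yes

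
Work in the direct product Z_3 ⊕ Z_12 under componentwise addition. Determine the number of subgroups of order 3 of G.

|G| = 36 and 3 | 36, so subgroups of order 3 are possible by Lagrange.
The subgroups of order 3 are: {(0,0), (0,4), (0,8)}; {(0,0), (1,0), (2,0)}; {(0,0), (1,4), (2,8)}; {(0,0), (1,8), (2,4)}.
So G has 4 subgroups of order 3.

4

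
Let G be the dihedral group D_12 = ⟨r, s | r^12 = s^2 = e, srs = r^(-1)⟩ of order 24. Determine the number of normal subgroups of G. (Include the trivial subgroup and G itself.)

G has 34 subgroups. Checking conjugation-invariance by order — order 1: 1/1 normal; order 2: 1/13 normal; order 3: 1/1 normal; order 4: 1/7 normal; order 6: 1/5 normal; order 8: 0/3 normal; order 12: 3/3 normal; order 24: 1/1 normal.
Total normal subgroups: 9.

9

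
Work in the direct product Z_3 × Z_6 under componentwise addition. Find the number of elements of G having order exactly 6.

8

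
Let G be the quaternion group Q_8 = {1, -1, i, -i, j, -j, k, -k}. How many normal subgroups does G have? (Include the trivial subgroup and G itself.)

6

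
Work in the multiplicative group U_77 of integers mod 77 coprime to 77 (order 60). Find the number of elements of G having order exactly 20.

0

No element of G has order 20 (even though 20 | 60).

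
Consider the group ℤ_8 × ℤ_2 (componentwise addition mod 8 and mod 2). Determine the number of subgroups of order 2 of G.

3

|G| = 16 and 2 | 16, so subgroups of order 2 are possible by Lagrange.
The subgroups of order 2 are: {(0,0), (0,1)}; {(0,0), (4,0)}; {(0,0), (4,1)}.
So G has 3 subgroups of order 2.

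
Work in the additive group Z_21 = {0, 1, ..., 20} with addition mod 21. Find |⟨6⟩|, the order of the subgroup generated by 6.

In Z_21, the order of an element a is n/gcd(a, n).
gcd(6, 21) = 3, so |⟨6⟩| = 21/3 = 7.

7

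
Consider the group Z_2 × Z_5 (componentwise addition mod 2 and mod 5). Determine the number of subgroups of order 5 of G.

1

|G| = 10 and 5 | 10, so subgroups of order 5 are possible by Lagrange.
The subgroups of order 5 are: {(0,0), (0,1), (0,2), (0,3), (0,4)}.
So G has 1 subgroup of order 5.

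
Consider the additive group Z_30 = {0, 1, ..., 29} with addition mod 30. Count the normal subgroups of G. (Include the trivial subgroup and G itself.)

8

G is abelian, so every subgroup is normal.
G has 8 subgroups in total, hence 8 normal subgroups.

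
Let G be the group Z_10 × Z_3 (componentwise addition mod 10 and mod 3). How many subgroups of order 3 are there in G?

|G| = 30 and 3 | 30, so subgroups of order 3 are possible by Lagrange.
The subgroups of order 3 are: {(0,0), (0,1), (0,2)}.
So G has 1 subgroup of order 3.

1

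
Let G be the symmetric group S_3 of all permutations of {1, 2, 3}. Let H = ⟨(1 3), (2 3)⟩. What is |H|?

|⟨(1 3)⟩| = 2 and |⟨(2 3)⟩| = 2, so |H| is a multiple of lcm(2, 2) = 2 and divides |G| = 6.
Closing {(1 3), (2 3)} under the group operation gives all of G, so |H| = 6.

6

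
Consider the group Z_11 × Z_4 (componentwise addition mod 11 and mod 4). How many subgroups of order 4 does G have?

1

|G| = 44 and 4 | 44, so subgroups of order 4 are possible by Lagrange.
The subgroups of order 4 are: {(0,0), (0,1), (0,2), (0,3)}.
So G has 1 subgroup of order 4.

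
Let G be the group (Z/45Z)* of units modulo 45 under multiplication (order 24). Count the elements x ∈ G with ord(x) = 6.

The elements of order 6 are: 4, 11, 14, 29, 34, 41.
That's 6.

6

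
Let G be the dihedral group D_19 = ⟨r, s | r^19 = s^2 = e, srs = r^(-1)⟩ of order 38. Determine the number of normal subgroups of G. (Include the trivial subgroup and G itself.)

G has 22 subgroups. Checking conjugation-invariance by order — order 1: 1/1 normal; order 2: 0/19 normal; order 19: 1/1 normal; order 38: 1/1 normal.
Total normal subgroups: 3.

3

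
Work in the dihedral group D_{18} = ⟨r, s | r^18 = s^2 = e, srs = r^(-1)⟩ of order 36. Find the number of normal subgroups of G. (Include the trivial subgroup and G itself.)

9

G has 45 subgroups. Checking conjugation-invariance by order — order 1: 1/1 normal; order 2: 1/19 normal; order 3: 1/1 normal; order 4: 0/9 normal; order 6: 1/7 normal; order 9: 1/1 normal; order 12: 0/3 normal; order 18: 3/3 normal; order 36: 1/1 normal.
Total normal subgroups: 9.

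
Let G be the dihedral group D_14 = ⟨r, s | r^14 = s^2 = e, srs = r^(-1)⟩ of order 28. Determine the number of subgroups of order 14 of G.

3

|G| = 28 and 14 | 28, so subgroups of order 14 are possible by Lagrange.
The subgroups of order 14 are: {e, r, r^2, r^3, r^4, r^5, r^6, r^7, r^8, r^9, r^10, r^11, r^12, r^13}; {e, r^2, r^4, r^6, r^8, r^10, r^12, s, r^2s, r^4s, r^6s, r^8s, r^10s, r^12s}; {e, r^2, r^4, r^6, r^8, r^10, r^12, rs, r^3s, r^5s, r^7s, r^9s, r^11s, r^13s}.
So G has 3 subgroups of order 14.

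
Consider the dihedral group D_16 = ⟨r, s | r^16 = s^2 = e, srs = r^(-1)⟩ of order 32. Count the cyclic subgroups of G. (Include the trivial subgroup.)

21

Group the elements of G by the cyclic subgroup they generate; each cyclic subgroup of order d accounts for φ(d) elements.
Cyclic subgroups by order — order 1: 1; order 2: 17; order 4: 1; order 8: 1; order 16: 1.
Total: 21.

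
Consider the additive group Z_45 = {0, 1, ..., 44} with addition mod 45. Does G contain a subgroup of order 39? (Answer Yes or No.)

No

39 does not divide |G| = 45, so by Lagrange no subgroup of order 39 exists.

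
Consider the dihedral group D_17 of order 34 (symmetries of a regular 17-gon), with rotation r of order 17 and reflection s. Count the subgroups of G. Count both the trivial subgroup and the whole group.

20

|G| = 34, so by Lagrange every subgroup order divides 34. Divisors: 1, 2, 17, 34.
Subgroups by order — order 1: 1; order 2: 17; order 17: 1; order 34: 1.
Total: 1 + 17 + 1 + 1 = 20.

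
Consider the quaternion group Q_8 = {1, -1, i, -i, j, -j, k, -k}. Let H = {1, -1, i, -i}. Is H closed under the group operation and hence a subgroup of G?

Yes

|H| = 4 divides |G| = 8, consistent with Lagrange.
H contains the identity, every element's inverse is in H, and H is closed under ·: it is a subgroup.
In fact H = ⟨-i⟩.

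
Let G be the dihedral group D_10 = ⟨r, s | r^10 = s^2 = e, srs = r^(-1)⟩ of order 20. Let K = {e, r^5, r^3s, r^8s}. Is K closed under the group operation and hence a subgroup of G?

|K| = 4 divides |G| = 20, consistent with Lagrange.
K contains the identity, every element's inverse is in K, and K is closed under ·: it is a subgroup.

Yes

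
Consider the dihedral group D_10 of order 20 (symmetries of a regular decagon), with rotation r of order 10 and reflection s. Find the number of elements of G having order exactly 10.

4

The elements of order 10 are: r, r^3, r^7, r^9.
That's 4.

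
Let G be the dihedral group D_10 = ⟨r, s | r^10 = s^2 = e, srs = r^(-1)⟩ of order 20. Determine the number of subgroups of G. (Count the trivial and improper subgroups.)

|G| = 20, so by Lagrange every subgroup order divides 20. Divisors: 1, 2, 4, 5, 10, 20.
Subgroups by order — order 1: 1; order 2: 11; order 4: 5; order 5: 1; order 10: 3; order 20: 1.
Total: 1 + 11 + 5 + 1 + 3 + 1 = 22.

22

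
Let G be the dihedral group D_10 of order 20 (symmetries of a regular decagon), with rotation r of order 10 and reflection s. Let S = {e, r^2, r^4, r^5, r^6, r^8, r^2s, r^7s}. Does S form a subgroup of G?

|S| = 8 does not divide |G| = 20, so by Lagrange S is not a subgroup.

No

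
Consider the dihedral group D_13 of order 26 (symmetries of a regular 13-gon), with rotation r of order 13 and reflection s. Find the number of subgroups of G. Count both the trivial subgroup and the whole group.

|G| = 26, so by Lagrange every subgroup order divides 26. Divisors: 1, 2, 13, 26.
Subgroups by order — order 1: 1; order 2: 13; order 13: 1; order 26: 1.
Total: 1 + 13 + 1 + 1 = 16.

16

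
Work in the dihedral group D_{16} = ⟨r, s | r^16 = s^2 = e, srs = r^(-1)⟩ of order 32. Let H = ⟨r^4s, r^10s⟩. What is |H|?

|⟨r^4s⟩| = 2 and |⟨r^10s⟩| = 2, so |H| is a multiple of lcm(2, 2) = 2 and divides |G| = 32.
Closing under the operation: H = {e, r^2, r^4, r^6, r^8, r^10, r^12, r^14, s, r^2s, r^4s, r^6s, r^8s, r^10s, r^12s, r^14s}, so |H| = 16.

16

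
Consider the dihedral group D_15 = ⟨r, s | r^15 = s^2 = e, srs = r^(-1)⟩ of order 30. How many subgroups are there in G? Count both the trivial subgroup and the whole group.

|G| = 30, so by Lagrange every subgroup order divides 30. Divisors: 1, 2, 3, 5, 6, 10, 15, 30.
Subgroups by order — order 1: 1; order 2: 15; order 3: 1; order 5: 1; order 6: 5; order 10: 3; order 15: 1; order 30: 1.
Total: 1 + 15 + 1 + 1 + 5 + 3 + 1 + 1 = 28.

28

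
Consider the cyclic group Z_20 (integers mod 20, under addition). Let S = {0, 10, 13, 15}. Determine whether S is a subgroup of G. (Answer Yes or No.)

13 ∈ S but its inverse 7 ∉ S, so S is not a subgroup.

No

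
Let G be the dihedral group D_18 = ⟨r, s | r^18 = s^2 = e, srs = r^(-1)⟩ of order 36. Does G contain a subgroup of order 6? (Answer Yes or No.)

6 | 36. A subgroup of order 6 is {e, r^6, r^12, r^4s, r^10s, r^16s}.

Yes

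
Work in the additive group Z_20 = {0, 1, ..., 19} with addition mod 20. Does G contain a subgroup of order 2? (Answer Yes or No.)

Yes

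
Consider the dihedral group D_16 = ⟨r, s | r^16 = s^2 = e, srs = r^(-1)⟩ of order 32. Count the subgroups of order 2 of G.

|G| = 32 and 2 | 32, so subgroups of order 2 are possible by Lagrange.
The subgroups of order 2 are: {e, r^10s}; {e, r^11s}; {e, r^12s}; {e, r^13s}; … (17 in all).
So G has 17 subgroups of order 2.

17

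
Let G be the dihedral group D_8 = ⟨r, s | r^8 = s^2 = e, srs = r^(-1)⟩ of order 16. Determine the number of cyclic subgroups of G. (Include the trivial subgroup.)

12

A cyclic subgroup of order d is generated by each of its φ(d) elements of order d, so the cyclic subgroups of order d number (#elements of order d)/φ(d).
Cyclic subgroups by order — order 1: 1; order 2: 9; order 4: 1; order 8: 1.
Total: 12.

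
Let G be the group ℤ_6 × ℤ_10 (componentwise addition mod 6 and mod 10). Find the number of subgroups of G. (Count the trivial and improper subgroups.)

20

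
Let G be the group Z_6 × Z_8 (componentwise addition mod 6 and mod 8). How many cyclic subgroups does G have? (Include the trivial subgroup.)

A cyclic subgroup of order d is generated by each of its φ(d) elements of order d, so the cyclic subgroups of order d number (#elements of order d)/φ(d).
Cyclic subgroups by order — order 1: 1; order 2: 3; order 3: 1; order 4: 2; order 6: 3; order 8: 2; order 12: 2; order 24: 2.
Total: 16.

16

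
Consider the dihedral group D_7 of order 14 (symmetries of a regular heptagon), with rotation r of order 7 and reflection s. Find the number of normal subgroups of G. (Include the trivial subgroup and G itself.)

G has 10 subgroups. Checking conjugation-invariance by order — order 1: 1/1 normal; order 2: 0/7 normal; order 7: 1/1 normal; order 14: 1/1 normal.
Total normal subgroups: 3.

3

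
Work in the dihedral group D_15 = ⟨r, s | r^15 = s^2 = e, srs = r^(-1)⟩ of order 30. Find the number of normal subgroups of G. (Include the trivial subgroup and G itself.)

G has 28 subgroups. Checking conjugation-invariance by order — order 1: 1/1 normal; order 2: 0/15 normal; order 3: 1/1 normal; order 5: 1/1 normal; order 6: 0/5 normal; order 10: 0/3 normal; order 15: 1/1 normal; order 30: 1/1 normal.
Total normal subgroups: 5.

5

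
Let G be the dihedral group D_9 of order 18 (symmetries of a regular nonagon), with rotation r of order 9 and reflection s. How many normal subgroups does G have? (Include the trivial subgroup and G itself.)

4

G has 16 subgroups. Checking conjugation-invariance by order — order 1: 1/1 normal; order 2: 0/9 normal; order 3: 1/1 normal; order 6: 0/3 normal; order 9: 1/1 normal; order 18: 1/1 normal.
Total normal subgroups: 4.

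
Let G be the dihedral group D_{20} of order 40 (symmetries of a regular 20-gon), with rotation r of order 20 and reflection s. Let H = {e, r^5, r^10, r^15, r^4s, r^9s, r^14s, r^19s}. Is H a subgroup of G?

|H| = 8 divides |G| = 40, consistent with Lagrange.
H contains the identity, every element's inverse is in H, and H is closed under ·: it is a subgroup.

Yes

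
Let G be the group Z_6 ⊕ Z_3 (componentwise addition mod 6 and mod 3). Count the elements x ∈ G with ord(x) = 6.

8

An element (a,b) has order lcm(ord(a), ord(b)); count pairs with lcm equal to 6.
Enumerating gives 8 such elements.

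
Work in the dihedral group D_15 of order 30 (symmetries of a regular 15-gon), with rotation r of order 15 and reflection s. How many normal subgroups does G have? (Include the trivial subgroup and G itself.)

5

G has 28 subgroups. Checking conjugation-invariance by order — order 1: 1/1 normal; order 2: 0/15 normal; order 3: 1/1 normal; order 5: 1/1 normal; order 6: 0/5 normal; order 10: 0/3 normal; order 15: 1/1 normal; order 30: 1/1 normal.
Total normal subgroups: 5.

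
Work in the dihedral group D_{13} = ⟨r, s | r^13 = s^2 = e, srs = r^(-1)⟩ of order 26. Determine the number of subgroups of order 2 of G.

|G| = 26 and 2 | 26, so subgroups of order 2 are possible by Lagrange.
The subgroups of order 2 are: {e, r^10s}; {e, r^11s}; {e, r^12s}; {e, r^2s}; … (13 in all).
So G has 13 subgroups of order 2.

13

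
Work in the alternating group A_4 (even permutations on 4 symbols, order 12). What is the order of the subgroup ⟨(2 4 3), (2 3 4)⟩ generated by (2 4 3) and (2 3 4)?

3

|⟨(2 4 3)⟩| = 3 and |⟨(2 3 4)⟩| = 3, so |H| is a multiple of lcm(3, 3) = 3 and divides |G| = 12.
Closing under the operation: H = {e, (2 3 4), (2 4 3)}, so |H| = 3.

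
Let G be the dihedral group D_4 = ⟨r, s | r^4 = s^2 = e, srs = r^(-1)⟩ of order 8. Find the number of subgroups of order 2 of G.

|G| = 8 and 2 | 8, so subgroups of order 2 are possible by Lagrange.
The subgroups of order 2 are: {e, r^2}; {e, r^2s}; {e, r^3s}; {e, rs}; … (5 in all).
So G has 5 subgroups of order 2.

5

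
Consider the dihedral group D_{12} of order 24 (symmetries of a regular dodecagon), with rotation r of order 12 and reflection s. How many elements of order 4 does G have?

2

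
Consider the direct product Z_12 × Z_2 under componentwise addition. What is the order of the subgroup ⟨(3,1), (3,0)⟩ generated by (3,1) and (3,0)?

|⟨(3,1)⟩| = 4 and |⟨(3,0)⟩| = 4, so |H| is a multiple of lcm(4, 4) = 4 and divides |G| = 24.
Closing under the operation: H = {(0,0), (0,1), (3,0), (3,1), (6,0), (6,1), (9,0), (9,1)}, so |H| = 8.

8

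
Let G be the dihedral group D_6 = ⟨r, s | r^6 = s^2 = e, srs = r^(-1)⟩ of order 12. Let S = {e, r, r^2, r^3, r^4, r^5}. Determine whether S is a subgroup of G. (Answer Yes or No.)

|S| = 6 divides |G| = 12, consistent with Lagrange.
S contains the identity, every element's inverse is in S, and S is closed under ·: it is a subgroup.
In fact S = ⟨r^5⟩.

Yes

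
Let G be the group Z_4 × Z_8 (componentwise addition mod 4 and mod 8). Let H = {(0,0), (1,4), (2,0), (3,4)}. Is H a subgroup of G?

Yes

|H| = 4 divides |G| = 32, consistent with Lagrange.
H contains the identity, every element's inverse is in H, and H is closed under +: it is a subgroup.
In fact H = ⟨(3,4)⟩.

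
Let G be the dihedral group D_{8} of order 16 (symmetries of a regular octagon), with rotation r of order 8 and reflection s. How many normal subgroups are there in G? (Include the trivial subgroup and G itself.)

G has 19 subgroups. Checking conjugation-invariance by order — order 1: 1/1 normal; order 2: 1/9 normal; order 4: 1/5 normal; order 8: 3/3 normal; order 16: 1/1 normal.
Total normal subgroups: 7.

7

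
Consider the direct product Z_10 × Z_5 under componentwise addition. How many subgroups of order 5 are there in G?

6

|G| = 50 and 5 | 50, so subgroups of order 5 are possible by Lagrange.
The subgroups of order 5 are: {(0,0), (0,1), (0,2), (0,3), (0,4)}; {(0,0), (2,0), (4,0), (6,0), (8,0)}; {(0,0), (2,1), (4,2), (6,3), (8,4)}; {(0,0), (2,2), (4,4), (6,1), (8,3)}; … (6 in all).
So G has 6 subgroups of order 5.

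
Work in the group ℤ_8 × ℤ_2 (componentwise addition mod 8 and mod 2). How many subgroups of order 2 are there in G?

|G| = 16 and 2 | 16, so subgroups of order 2 are possible by Lagrange.
The subgroups of order 2 are: {(0,0), (0,1)}; {(0,0), (4,0)}; {(0,0), (4,1)}.
So G has 3 subgroups of order 2.

3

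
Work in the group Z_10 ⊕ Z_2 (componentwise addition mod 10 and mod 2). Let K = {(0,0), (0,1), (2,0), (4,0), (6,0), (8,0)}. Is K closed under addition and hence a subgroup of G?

No

|K| = 6 does not divide |G| = 20, so by Lagrange K is not a subgroup.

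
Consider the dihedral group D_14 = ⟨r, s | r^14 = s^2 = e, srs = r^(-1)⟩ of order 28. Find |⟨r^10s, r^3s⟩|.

|⟨r^10s⟩| = 2 and |⟨r^3s⟩| = 2, so |H| is a multiple of lcm(2, 2) = 2 and divides |G| = 28.
Closing under the operation: H = {e, r^7, r^3s, r^10s}, so |H| = 4.

4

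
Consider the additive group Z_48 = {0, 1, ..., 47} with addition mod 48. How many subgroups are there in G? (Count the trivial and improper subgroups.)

10

Subgroups of the cyclic group Z_48 correspond bijectively to divisors of 48.
Divisors of 48: 1, 2, 3, 4, 6, 8, 12, 16, 24, 48.
So Z_48 has 10 subgroups.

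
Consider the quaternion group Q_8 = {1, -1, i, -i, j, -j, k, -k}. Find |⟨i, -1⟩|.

4

|⟨i⟩| = 4 and |⟨-1⟩| = 2, so |H| is a multiple of lcm(4, 2) = 4 and divides |G| = 8.
Closing under the operation: H = {1, -1, i, -i}, so |H| = 4.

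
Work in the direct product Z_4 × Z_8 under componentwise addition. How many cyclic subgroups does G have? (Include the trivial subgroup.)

A cyclic subgroup of order d is generated by each of its φ(d) elements of order d, so the cyclic subgroups of order d number (#elements of order d)/φ(d).
Cyclic subgroups by order — order 1: 1; order 2: 3; order 4: 6; order 8: 4.
Total: 14.

14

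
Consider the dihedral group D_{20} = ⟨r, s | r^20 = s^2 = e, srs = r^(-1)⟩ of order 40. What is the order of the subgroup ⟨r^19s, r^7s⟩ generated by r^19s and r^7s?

10

|⟨r^19s⟩| = 2 and |⟨r^7s⟩| = 2, so |H| is a multiple of lcm(2, 2) = 2 and divides |G| = 40.
Closing under the operation: H = {e, r^4, r^8, r^12, r^16, r^3s, r^7s, r^11s, r^15s, r^19s}, so |H| = 10.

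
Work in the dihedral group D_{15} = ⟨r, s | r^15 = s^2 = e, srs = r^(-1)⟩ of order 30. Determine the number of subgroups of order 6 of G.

|G| = 30 and 6 | 30, so subgroups of order 6 are possible by Lagrange.
The subgroups of order 6 are: {e, r^5, r^10, s, r^5s, r^10s}; {e, r^5, r^10, rs, r^6s, r^11s}; {e, r^5, r^10, r^2s, r^7s, r^12s}; {e, r^5, r^10, r^3s, r^8s, r^13s}; … (5 in all).
So G has 5 subgroups of order 6.

5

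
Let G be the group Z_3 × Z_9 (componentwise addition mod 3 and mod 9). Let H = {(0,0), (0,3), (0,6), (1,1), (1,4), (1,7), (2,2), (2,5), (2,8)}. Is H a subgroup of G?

|H| = 9 divides |G| = 27, consistent with Lagrange.
H contains the identity, every element's inverse is in H, and H is closed under +: it is a subgroup.
In fact H = ⟨(1,1)⟩.

Yes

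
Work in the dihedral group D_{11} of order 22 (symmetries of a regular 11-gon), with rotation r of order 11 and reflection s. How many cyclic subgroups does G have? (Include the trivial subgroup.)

13

Each element a generates a cyclic subgroup ⟨a⟩; distinct elements may generate the same one (a cyclic group of order d has φ(d) generators).
Cyclic subgroups by order — order 1: 1; order 2: 11; order 11: 1.
Total: 13.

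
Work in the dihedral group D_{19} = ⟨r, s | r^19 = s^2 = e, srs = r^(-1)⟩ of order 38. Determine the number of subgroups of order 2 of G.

|G| = 38 and 2 | 38, so subgroups of order 2 are possible by Lagrange.
The subgroups of order 2 are: {e, r^10s}; {e, r^11s}; {e, r^12s}; {e, r^13s}; … (19 in all).
So G has 19 subgroups of order 2.

19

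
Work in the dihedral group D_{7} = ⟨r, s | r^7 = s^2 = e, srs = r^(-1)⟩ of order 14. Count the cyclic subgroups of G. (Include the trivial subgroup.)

A cyclic subgroup of order d is generated by each of its φ(d) elements of order d, so the cyclic subgroups of order d number (#elements of order d)/φ(d).
Cyclic subgroups by order — order 1: 1; order 2: 7; order 7: 1.
Total: 9.

9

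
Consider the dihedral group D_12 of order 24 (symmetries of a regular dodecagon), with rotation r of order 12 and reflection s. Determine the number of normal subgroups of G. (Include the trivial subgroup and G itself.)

G has 34 subgroups. Checking conjugation-invariance by order — order 1: 1/1 normal; order 2: 1/13 normal; order 3: 1/1 normal; order 4: 1/7 normal; order 6: 1/5 normal; order 8: 0/3 normal; order 12: 3/3 normal; order 24: 1/1 normal.
Total normal subgroups: 9.

9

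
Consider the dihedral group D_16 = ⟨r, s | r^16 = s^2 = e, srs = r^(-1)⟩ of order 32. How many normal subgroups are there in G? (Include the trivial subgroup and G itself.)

8

G has 36 subgroups. Checking conjugation-invariance by order — order 1: 1/1 normal; order 2: 1/17 normal; order 4: 1/9 normal; order 8: 1/5 normal; order 16: 3/3 normal; order 32: 1/1 normal.
Total normal subgroups: 8.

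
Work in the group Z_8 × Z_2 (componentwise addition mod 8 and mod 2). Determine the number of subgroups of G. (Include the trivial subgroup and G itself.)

11

|G| = 16, so by Lagrange every subgroup order divides 16. Divisors: 1, 2, 4, 8, 16.
Subgroups by order — order 1: 1; order 2: 3; order 4: 3; order 8: 3; order 16: 1.
Total: 1 + 3 + 3 + 3 + 1 = 11.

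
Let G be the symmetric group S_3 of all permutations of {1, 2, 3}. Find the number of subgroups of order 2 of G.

3

|G| = 6 and 2 | 6, so subgroups of order 2 are possible by Lagrange.
The subgroups of order 2 are: {e, (1 2)}; {e, (1 3)}; {e, (2 3)}.
So G has 3 subgroups of order 2.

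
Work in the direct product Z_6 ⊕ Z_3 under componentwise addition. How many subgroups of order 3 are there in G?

|G| = 18 and 3 | 18, so subgroups of order 3 are possible by Lagrange.
The subgroups of order 3 are: {(0,0), (0,1), (0,2)}; {(0,0), (2,0), (4,0)}; {(0,0), (2,1), (4,2)}; {(0,0), (2,2), (4,1)}.
So G has 4 subgroups of order 3.

4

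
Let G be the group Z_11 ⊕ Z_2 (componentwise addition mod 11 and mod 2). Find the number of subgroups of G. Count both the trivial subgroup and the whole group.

|G| = 22, so by Lagrange every subgroup order divides 22. Divisors: 1, 2, 11, 22.
Subgroups by order — order 1: 1; order 2: 1; order 11: 1; order 22: 1.
Total: 1 + 1 + 1 + 1 = 4.

4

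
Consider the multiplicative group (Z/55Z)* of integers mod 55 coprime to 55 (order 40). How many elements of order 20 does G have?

16

Enumerating element orders in G gives 16 elements of order 20.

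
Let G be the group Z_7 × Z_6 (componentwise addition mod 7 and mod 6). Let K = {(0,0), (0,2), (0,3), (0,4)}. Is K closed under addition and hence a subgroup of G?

No

|K| = 4 does not divide |G| = 42, so by Lagrange K is not a subgroup.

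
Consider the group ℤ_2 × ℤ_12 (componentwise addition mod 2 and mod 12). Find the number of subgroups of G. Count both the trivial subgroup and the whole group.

|G| = 24, so by Lagrange every subgroup order divides 24. Divisors: 1, 2, 3, 4, 6, 8, 12, 24.
Subgroups by order — order 1: 1; order 2: 3; order 3: 1; order 4: 3; order 6: 3; order 8: 1; order 12: 3; order 24: 1.
Total: 1 + 3 + 1 + 3 + 3 + 1 + 3 + 1 = 16.

16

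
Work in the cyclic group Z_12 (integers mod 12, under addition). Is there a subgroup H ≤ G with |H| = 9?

No

9 does not divide |G| = 12, so by Lagrange no subgroup of order 9 exists.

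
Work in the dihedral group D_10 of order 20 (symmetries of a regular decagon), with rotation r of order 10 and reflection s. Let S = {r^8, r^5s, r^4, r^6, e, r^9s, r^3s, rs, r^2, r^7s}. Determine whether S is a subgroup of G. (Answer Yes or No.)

Yes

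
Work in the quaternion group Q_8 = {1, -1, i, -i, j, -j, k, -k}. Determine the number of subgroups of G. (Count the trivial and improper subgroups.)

6

|G| = 8, so by Lagrange every subgroup order divides 8. Divisors: 1, 2, 4, 8.
Subgroups by order — order 1: 1; order 2: 1; order 4: 3; order 8: 1.
Total: 1 + 1 + 3 + 1 = 6.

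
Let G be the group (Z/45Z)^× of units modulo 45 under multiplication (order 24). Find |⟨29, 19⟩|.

|⟨29⟩| = 6 and |⟨19⟩| = 2, so |H| is a multiple of lcm(6, 2) = 6 and divides |G| = 24.
Closing under the operation: H = {1, 4, 11, 14, 16, 19, 26, 29, 31, 34, 41, 44}, so |H| = 12.

12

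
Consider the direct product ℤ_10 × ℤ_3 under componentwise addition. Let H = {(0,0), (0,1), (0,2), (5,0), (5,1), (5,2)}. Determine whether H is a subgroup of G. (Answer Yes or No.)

Yes

|H| = 6 divides |G| = 30, consistent with Lagrange.
H contains the identity, every element's inverse is in H, and H is closed under +: it is a subgroup.
In fact H = ⟨(5,1)⟩.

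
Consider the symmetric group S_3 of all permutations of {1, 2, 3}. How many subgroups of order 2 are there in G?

3

|G| = 6 and 2 | 6, so subgroups of order 2 are possible by Lagrange.
The subgroups of order 2 are: {e, (1 2)}; {e, (1 3)}; {e, (2 3)}.
So G has 3 subgroups of order 2.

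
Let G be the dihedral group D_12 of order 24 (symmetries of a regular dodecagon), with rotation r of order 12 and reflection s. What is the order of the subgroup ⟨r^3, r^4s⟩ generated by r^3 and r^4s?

|⟨r^3⟩| = 4 and |⟨r^4s⟩| = 2, so |H| is a multiple of lcm(4, 2) = 4 and divides |G| = 24.
Closing under the operation: H = {e, r^3, r^6, r^9, rs, r^4s, r^7s, r^10s}, so |H| = 8.

8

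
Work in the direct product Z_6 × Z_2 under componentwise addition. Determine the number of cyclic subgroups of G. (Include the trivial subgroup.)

Each element a generates a cyclic subgroup ⟨a⟩; distinct elements may generate the same one (a cyclic group of order d has φ(d) generators).
Cyclic subgroups by order — order 1: 1; order 2: 3; order 3: 1; order 6: 3.
Total: 8.

8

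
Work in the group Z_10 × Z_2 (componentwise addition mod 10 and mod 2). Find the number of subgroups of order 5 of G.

1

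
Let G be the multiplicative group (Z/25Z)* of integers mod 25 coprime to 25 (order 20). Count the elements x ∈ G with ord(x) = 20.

The elements of order 20 are: 2, 3, 8, 12, 13, 17, 22, 23.
That's 8.

8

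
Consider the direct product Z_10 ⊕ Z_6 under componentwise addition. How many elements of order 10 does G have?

An element (a,b) has order lcm(ord(a), ord(b)); count pairs with lcm equal to 10.
Enumerating gives 12 such elements.

12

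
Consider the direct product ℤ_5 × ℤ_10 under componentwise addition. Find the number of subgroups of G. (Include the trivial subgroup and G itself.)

16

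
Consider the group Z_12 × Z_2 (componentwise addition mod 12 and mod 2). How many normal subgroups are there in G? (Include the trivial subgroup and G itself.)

16

G is abelian, so every subgroup is normal.
G has 16 subgroups in total, hence 16 normal subgroups.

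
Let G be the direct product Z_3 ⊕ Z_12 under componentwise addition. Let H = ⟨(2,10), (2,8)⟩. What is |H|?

18

|⟨(2,10)⟩| = 6 and |⟨(2,8)⟩| = 3, so |H| is a multiple of lcm(6, 3) = 6 and divides |G| = 36.
Closing under the operation: H = {(0,0), (0,2), (0,4), (0,6), (0,8), (0,10), (1,0), (1,2), (1,4), (1,6), (1,8), (1,10), (2,0), (2,2), (2,4), (2,6), (2,8), (2,10)}, so |H| = 18.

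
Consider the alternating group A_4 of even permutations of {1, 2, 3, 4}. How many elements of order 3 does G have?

The elements of order 3 are: (2 3 4), (2 4 3), (1 2 3), (1 2 4), (1 3 2), (1 3 4), (1 4 2), (1 4 3).
That's 8.

8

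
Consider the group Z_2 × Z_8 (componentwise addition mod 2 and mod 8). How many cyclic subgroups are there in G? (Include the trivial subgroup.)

8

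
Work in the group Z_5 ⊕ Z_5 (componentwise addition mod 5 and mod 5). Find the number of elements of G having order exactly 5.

24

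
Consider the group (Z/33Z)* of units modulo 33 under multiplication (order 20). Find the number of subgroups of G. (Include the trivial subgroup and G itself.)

|G| = 20, so by Lagrange every subgroup order divides 20. Divisors: 1, 2, 4, 5, 10, 20.
Subgroups by order — order 1: 1; order 2: 3; order 4: 1; order 5: 1; order 10: 3; order 20: 1.
Total: 1 + 3 + 1 + 1 + 3 + 1 = 10.

10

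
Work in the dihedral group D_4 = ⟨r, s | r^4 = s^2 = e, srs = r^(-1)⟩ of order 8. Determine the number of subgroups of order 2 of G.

|G| = 8 and 2 | 8, so subgroups of order 2 are possible by Lagrange.
The subgroups of order 2 are: {e, r^2}; {e, r^2s}; {e, r^3s}; {e, rs}; … (5 in all).
So G has 5 subgroups of order 2.

5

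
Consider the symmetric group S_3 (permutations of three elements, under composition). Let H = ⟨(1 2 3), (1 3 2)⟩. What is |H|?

3

|⟨(1 2 3)⟩| = 3 and |⟨(1 3 2)⟩| = 3, so |H| is a multiple of lcm(3, 3) = 3 and divides |G| = 6.
Closing under the operation: H = {e, (1 2 3), (1 3 2)}, so |H| = 3.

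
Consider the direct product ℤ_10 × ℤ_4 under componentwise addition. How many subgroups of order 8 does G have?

|G| = 40 and 8 | 40, so subgroups of order 8 are possible by Lagrange.
The subgroups of order 8 are: {(0,0), (0,1), (0,2), (0,3), (5,0), (5,1), (5,2), (5,3)}.
So G has 1 subgroup of order 8.

1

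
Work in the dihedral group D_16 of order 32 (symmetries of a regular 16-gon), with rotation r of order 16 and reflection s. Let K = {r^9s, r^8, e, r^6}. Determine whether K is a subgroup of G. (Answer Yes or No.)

No

r^6 ∈ K but its inverse r^10 ∉ K, so K is not a subgroup.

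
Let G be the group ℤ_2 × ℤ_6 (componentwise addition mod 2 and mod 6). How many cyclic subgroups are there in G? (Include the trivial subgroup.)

8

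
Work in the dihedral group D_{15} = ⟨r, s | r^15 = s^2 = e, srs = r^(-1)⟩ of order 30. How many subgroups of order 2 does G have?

15

|G| = 30 and 2 | 30, so subgroups of order 2 are possible by Lagrange.
The subgroups of order 2 are: {e, r^10s}; {e, r^11s}; {e, r^12s}; {e, r^13s}; … (15 in all).
So G has 15 subgroups of order 2.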